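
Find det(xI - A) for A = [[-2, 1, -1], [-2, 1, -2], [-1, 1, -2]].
xI - A = [[x + 2, -1, 1], [2, x - 1, 2], [1, -1, x + 2]].

Expanding det(xI - A) along the first row:
det(xI - A) = + (x + 2)·det([[x - 1, 2], [-1, x + 2]]) - (-1)·det([[2, 2], [1, x + 2]]) + (1)·det([[2, x - 1], [1, -1]]).

Evaluating gives χ_A(x) = x^3 + 3x^2 + 3x + 1 = (x + 1)^3.

χ_A(x) = (x + 1)^3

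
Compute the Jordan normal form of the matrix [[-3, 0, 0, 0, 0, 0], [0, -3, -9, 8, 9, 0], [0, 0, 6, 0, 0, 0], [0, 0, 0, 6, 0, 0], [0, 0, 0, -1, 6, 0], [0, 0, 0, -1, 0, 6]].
The characteristic polynomial is det(xI - A) = (x - 6)^4(x + 3)^2, so the eigenvalues are -3 (algebraic multiplicity 2), 6 (algebraic multiplicity 4).

For λ = -3: rank(A + 3I) = 4. The eigenspace has dimension 6 - 4 = 2, so there are 2 Jordan blocks; the rank sequence gives block sizes [1, 1].

For λ = 6: rank(A - 6I) = 3, rank((A - 6I)^2) = 2. The eigenspace has dimension 6 - 3 = 3, so there are 3 Jordan blocks; the rank sequence gives block sizes [2, 1, 1].

Assembling the blocks gives the Jordan form J above.

J = [[-3, 0, 0, 0, 0, 0], [0, -3, 0, 0, 0, 0], [0, 0, 6, 1, 0, 0], [0, 0, 0, 6, 0, 0], [0, 0, 0, 0, 6, 0], [0, 0, 0, 0, 0, 6]]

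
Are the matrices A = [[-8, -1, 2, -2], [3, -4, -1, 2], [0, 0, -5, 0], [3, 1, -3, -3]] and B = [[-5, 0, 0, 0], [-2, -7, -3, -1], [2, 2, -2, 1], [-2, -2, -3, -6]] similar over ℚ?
No.

Both have characteristic polynomial (x + 5)^4, but the minimal polynomial of A is (x + 5)^3 while the minimal polynomial of B is (x + 5)^2. The minimal polynomial is a similarity invariant, so A and B are not similar.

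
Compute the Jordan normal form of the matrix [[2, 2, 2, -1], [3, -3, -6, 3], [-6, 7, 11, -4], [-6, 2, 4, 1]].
The characteristic polynomial is det(xI - A) = (x - 3)^3(x - 2), so the eigenvalues are 2 (algebraic multiplicity 1), 3 (algebraic multiplicity 3).

For λ = 2: algebraic multiplicity 1 gives one 1×1 block.

For λ = 3: rank(A - 3I) = 2, rank((A - 3I)^2) = 1. The eigenspace has dimension 4 - 2 = 2, so there are 2 Jordan blocks; the rank sequence gives block sizes [2, 1].

Assembling the blocks gives the Jordan form J above.

J = [[2, 0, 0, 0], [0, 3, 1, 0], [0, 0, 3, 0], [0, 0, 0, 3]]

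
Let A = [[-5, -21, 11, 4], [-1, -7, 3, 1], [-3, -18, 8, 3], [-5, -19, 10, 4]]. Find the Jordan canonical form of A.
J = [[-1, 1, 0, 0], [0, -1, 0, 0], [0, 0, 1, 1], [0, 0, 0, 1]]

The characteristic polynomial is det(xI - A) = (x - 1)^2(x + 1)^2, so the eigenvalues are -1 (algebraic multiplicity 2), 1 (algebraic multiplicity 2).

For λ = -1: rank(A + I) = 3, rank((A + I)^2) = 2. The eigenspace has dimension 4 - 3 = 1, so there is 1 Jordan block; the rank sequence gives block sizes [2].

For λ = 1: rank(A - I) = 3, rank((A - I)^2) = 2. The eigenspace has dimension 4 - 3 = 1, so there is 1 Jordan block; the rank sequence gives block sizes [2].

Assembling the blocks gives the Jordan form J above.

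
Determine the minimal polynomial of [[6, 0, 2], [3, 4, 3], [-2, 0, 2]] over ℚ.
The characteristic polynomial factors as (x - 4)^3. The minimal polynomial is ∏(x - λ)^{k_λ} where k_λ is the size of the largest Jordan block at λ.

For λ = 4: rank(A - 4I) = 1, and the largest Jordan block has size 2 (the smallest k with rank((A - 4I)^k) = rank((A - 4I)^(k+1))).

So m_A(x) = (x - 4)^2.

m_A(x) = (x - 4)^2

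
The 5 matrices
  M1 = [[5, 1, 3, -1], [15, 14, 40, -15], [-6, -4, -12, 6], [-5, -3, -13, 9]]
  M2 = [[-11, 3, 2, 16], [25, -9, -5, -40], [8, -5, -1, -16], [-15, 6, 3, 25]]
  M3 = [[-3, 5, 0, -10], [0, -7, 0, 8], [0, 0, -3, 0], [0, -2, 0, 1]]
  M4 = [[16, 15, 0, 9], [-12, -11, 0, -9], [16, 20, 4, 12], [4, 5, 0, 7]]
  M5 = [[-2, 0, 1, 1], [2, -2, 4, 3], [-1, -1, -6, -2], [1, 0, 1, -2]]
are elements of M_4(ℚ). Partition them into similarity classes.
Characteristic polynomials: χ_{M1} = (x - 4)^4, χ_{M2} = (x - 1)^4, χ_{M3} = (x + 3)^4, χ_{M4} = (x - 4)^4, χ_{M5} = (x + 3)^4.

{M1}: invariant factors x - 4, (x - 4)^3.

{M2}: invariant factors x - 1, (x - 1)^3.

{M3}: invariant factors x + 3, x + 3, (x + 3)^2.

{M4}: invariant factors x - 4, x - 4, (x - 4)^2.

{M5}: invariant factors x + 3, (x + 3)^3.

Matrices are similar if and only if their invariant-factor lists agree; the partition into similarity classes is {M1}, {M2}, {M3}, {M4}, {M5}.

5 classes: {M1}, {M2}, {M3}, {M4}, {M5}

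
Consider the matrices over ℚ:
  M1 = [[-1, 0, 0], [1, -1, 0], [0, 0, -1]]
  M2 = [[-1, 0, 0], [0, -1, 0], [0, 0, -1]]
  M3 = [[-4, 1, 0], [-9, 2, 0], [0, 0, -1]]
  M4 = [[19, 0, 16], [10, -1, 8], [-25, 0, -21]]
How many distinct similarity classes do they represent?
Characteristic polynomials: χ_{M1} = (x + 1)^3, χ_{M2} = (x + 1)^3, χ_{M3} = (x + 1)^3, χ_{M4} = (x + 1)^3.

{M1, M3, M4}: invariant factors x + 1, (x + 1)^2.

{M2}: invariant factors x + 1, x + 1, x + 1.

Matrices are similar if and only if their invariant-factor lists agree; the partition into similarity classes is {M1, M3, M4}, {M2}.

2 classes: {M1, M3, M4}, {M2}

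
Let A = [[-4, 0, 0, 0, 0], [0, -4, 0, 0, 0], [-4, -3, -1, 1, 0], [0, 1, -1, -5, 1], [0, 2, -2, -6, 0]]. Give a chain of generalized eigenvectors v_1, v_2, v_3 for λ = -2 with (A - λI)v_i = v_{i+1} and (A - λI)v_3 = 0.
We seek v_1 ∈ ker((A + 2I)^3) \ ker((A + 2I)^2), then set v_{i+1} = (A + 2I) v_i.

One such chain is v_1 = [[0, 0, 0, 0, 1]]^T, v_2 = [[0, 0, 0, 1, 2]]^T, v_3 = [[0, 0, 1, -1, -2]]^T. Check: (A + 2I) v_3 = [[0, 0, 0, 0, 0]]^T = 0.

v_1 = [[0, 0, 0, 0, 1]]^T, v_2 = [[0, 0, 0, 1, 2]]^T, v_3 = [[0, 0, 1, -1, -2]]^T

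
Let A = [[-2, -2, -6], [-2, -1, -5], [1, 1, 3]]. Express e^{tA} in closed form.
A has Jordan form J = [[0, 1, 0], [0, 0, 1], [0, 0, 0]] with A = PJP^{-1}, so e^{tA} = P e^{tJ} P^{-1}.

For a Jordan block J_k(λ), e^{tJ_k(λ)} = e^{λt} · (I + tN + t^2 N^2/2! + ... + t^{k-1} N^{k-1}/(k-1)!) where N is the nilpotent superdiagonal part.

Assembling the blocks and conjugating back gives the entries of e^{tA} as shown above.

e^{tA} = [[t^2 - 2*t + 1, -2*t, 2*t*(t - 3)], [t*(t - 4)/2, 1 - t, t*(t - 5)], [t*(2 - t)/2, t, -t^2 + 3*t + 1]]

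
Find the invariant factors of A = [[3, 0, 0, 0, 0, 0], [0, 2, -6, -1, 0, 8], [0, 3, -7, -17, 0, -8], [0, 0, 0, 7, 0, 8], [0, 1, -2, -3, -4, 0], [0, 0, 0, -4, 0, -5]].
(x - 3)(x + 1), (x - 3)(x + 1)(x + 4)^2

The Jordan structure of A has elementary divisors (x + 4)^2, (x + 1), (x + 1), (x - 3), (x - 3). Arranging the block sizes at each eigenvalue in decreasing order and taking row products gives the invariant factors.

Invariant factors (smallest first, each dividing the next): (x - 3)(x + 1), (x - 3)(x + 1)(x + 4)^2.

Check: the last factor (x - 3)(x + 1)(x + 4)^2 is the minimal polynomial, and the product (x - 3)^2(x + 1)^2(x + 4)^2 is the characteristic polynomial.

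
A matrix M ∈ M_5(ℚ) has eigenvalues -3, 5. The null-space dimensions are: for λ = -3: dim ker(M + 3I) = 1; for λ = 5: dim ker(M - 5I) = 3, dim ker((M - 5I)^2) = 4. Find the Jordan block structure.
λ = -3: successive nullity increments [1] count blocks of size ≥ k; block sizes are [1].
λ = 5: successive nullity increments [3, 1] count blocks of size ≥ k; block sizes are [2, 1, 1].

Jordan blocks: (-3, 1), (5, 2), (5, 1), (5, 1)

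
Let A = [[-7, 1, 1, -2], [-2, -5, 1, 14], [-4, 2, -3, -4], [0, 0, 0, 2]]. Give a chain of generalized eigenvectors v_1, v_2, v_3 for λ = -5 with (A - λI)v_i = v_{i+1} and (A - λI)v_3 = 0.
v_1 = [[0, -1, 1, 0]]^T, v_2 = [[0, 1, 0, 0]]^T, v_3 = [[1, 0, 2, 0]]^T

We seek v_1 ∈ ker((A + 5I)^3) \ ker((A + 5I)^2), then set v_{i+1} = (A + 5I) v_i.

One such chain is v_1 = [[0, -1, 1, 0]]^T, v_2 = [[0, 1, 0, 0]]^T, v_3 = [[1, 0, 2, 0]]^T. Check: (A + 5I) v_3 = [[0, 0, 0, 0]]^T = 0.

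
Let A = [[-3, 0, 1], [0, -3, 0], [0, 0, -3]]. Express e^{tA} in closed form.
A has Jordan form J = [[-3, 1, 0], [0, -3, 0], [0, 0, -3]] with A = PJP^{-1}, so e^{tA} = P e^{tJ} P^{-1}.

For a Jordan block J_k(λ), e^{tJ_k(λ)} = e^{λt} · (I + tN + t^2 N^2/2! + ... + t^{k-1} N^{k-1}/(k-1)!) where N is the nilpotent superdiagonal part.

Assembling the blocks and conjugating back gives the entries of e^{tA} as shown above.

e^{tA} = [[e^{-3*t}, 0, t*e^{-3*t}], [0, e^{-3*t}, 0], [0, 0, e^{-3*t}]]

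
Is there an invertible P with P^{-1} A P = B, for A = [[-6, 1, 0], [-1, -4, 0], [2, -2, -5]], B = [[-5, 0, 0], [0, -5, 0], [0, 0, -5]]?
Both have characteristic polynomial (x + 5)^3, but the minimal polynomial of A is (x + 5)^2 while the minimal polynomial of B is x + 5. The minimal polynomial is a similarity invariant, so A and B are not similar.

No.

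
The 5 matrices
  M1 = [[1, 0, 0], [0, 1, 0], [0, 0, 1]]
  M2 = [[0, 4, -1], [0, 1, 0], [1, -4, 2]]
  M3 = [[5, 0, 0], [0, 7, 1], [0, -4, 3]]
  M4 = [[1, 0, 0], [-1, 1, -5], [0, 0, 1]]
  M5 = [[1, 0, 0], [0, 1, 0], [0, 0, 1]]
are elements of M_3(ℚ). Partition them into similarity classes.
3 classes: {M1, M5}, {M2, M4}, {M3}

Characteristic polynomials: χ_{M1} = (x - 1)^3, χ_{M2} = (x - 1)^3, χ_{M3} = (x - 5)^3, χ_{M4} = (x - 1)^3, χ_{M5} = (x - 1)^3.

{M1, M5}: invariant factors x - 1, x - 1, x - 1.

{M2, M4}: invariant factors x - 1, (x - 1)^2.

{M3}: invariant factors x - 5, (x - 5)^2.

Matrices are similar if and only if their invariant-factor lists agree; the partition into similarity classes is {M1, M5}, {M2, M4}, {M3}.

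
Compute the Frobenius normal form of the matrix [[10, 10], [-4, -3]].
The invariant factors of A (the non-unit diagonal entries of the Smith normal form of xI - A over ℚ[x]) are (x - 5)(x - 2), each dividing the next. The characteristic polynomial is their product, (x - 5)(x - 2).

The rational canonical form is the block-diagonal matrix of companion matrices C(f_i):
R = [[0, -10], [1, 7]].

R = [[0, -10], [1, 7]]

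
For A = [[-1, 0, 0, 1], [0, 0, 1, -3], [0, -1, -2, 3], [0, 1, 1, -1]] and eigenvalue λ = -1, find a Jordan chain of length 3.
We seek v_1 ∈ ker((A + I)^3) \ ker((A + I)^2), then set v_{i+1} = (A + I) v_i.

One such chain is v_1 = [[-1, 2, -1, 0]]^T, v_2 = [[0, 1, -1, 1]]^T, v_3 = [[1, -3, 3, 0]]^T. Check: (A + I) v_3 = [[0, 0, 0, 0]]^T = 0.

v_1 = [[-1, 2, -1, 0]]^T, v_2 = [[0, 1, -1, 1]]^T, v_3 = [[1, -3, 3, 0]]^T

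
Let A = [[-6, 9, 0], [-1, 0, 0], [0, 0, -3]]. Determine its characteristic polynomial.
xI - A = [[x + 6, -9, 0], [1, x, 0], [0, 0, x + 3]].

Expanding det(xI - A) along the first row:
det(xI - A) = + (x + 6)·det([[x, 0], [0, x + 3]]) - (-9)·det([[1, 0], [0, x + 3]]) + (0)·det([[1, x], [0, 0]]).

Evaluating gives χ_A(x) = x^3 + 9x^2 + 27x + 27 = (x + 3)^3.

χ_A(x) = (x + 3)^3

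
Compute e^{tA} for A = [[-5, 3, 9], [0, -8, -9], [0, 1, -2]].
A has Jordan form J = [[-5, 1, 0], [0, -5, 0], [0, 0, -5]] with A = PJP^{-1}, so e^{tA} = P e^{tJ} P^{-1}.

For a Jordan block J_k(λ), e^{tJ_k(λ)} = e^{λt} · (I + tN + t^2 N^2/2! + ... + t^{k-1} N^{k-1}/(k-1)!) where N is the nilpotent superdiagonal part.

Assembling the blocks and conjugating back gives the entries of e^{tA} as shown above.

e^{tA} = [[e^{-5*t}, 3*t*e^{-5*t}, 9*t*e^{-5*t}], [0, (1 - 3*t)*e^{-5*t}, -9*t*e^{-5*t}], [0, t*e^{-5*t}, (3*t + 1)*e^{-5*t}]]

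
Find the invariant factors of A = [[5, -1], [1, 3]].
The Jordan structure of A has elementary divisors (x - 4)^2. Arranging the block sizes at each eigenvalue in decreasing order and taking row products gives the invariant factors.

Invariant factors (smallest first, each dividing the next): (x - 4)^2.

Check: the last factor (x - 4)^2 is the minimal polynomial, and the product (x - 4)^2 is the characteristic polynomial.

(x - 4)^2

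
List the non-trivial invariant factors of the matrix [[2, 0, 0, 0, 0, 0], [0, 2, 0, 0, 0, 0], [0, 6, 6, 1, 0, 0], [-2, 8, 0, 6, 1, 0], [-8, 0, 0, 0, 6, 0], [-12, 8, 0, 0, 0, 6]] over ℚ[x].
(x - 6)(x - 2), (x - 6)^3(x - 2)

The Jordan structure of A has elementary divisors (x - 2), (x - 2), (x - 6)^3, (x - 6). Arranging the block sizes at each eigenvalue in decreasing order and taking row products gives the invariant factors.

Invariant factors (smallest first, each dividing the next): (x - 6)(x - 2), (x - 6)^3(x - 2).

Check: the last factor (x - 6)^3(x - 2) is the minimal polynomial, and the product (x - 6)^4(x - 2)^2 is the characteristic polynomial.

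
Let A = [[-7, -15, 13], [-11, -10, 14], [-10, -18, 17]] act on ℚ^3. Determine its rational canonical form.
The invariant factors of A (the non-unit diagonal entries of the Smith normal form of xI - A over ℚ[x]) are x^3 - 2x + 5, each dividing the next. The characteristic polynomial is their product, x^3 - 2x + 5.

The rational canonical form is the block-diagonal matrix of companion matrices C(f_i):
R = [[0, 0, -5], [1, 0, 2], [0, 1, 0]].

Note the characteristic polynomial does not split into linear factors over ℚ, so A has no Jordan form over ℚ; the rational canonical form exists over any field.

R = [[0, 0, -5], [1, 0, 2], [0, 1, 0]]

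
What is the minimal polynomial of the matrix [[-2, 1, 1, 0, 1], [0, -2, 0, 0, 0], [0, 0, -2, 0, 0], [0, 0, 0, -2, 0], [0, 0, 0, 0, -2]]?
m_A(x) = (x + 2)^2

The characteristic polynomial factors as (x + 2)^5. The minimal polynomial is ∏(x - λ)^{k_λ} where k_λ is the size of the largest Jordan block at λ.

For λ = -2: rank(A + 2I) = 1, and the largest Jordan block has size 2 (the smallest k with rank((A + 2I)^k) = rank((A + 2I)^(k+1))).

So m_A(x) = (x + 2)^2.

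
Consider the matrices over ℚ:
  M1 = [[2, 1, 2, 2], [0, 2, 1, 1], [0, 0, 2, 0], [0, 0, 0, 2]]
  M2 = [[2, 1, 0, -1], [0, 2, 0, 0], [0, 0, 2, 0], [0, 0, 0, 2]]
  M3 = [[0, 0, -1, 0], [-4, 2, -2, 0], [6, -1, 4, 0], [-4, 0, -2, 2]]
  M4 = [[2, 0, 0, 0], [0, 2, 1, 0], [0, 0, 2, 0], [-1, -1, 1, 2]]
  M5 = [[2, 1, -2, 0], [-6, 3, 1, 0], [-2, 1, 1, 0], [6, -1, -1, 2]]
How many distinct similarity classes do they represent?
2 classes: {M1, M3, M4, M5}, {M2}

Characteristic polynomials: χ_{M1} = (x - 2)^4, χ_{M2} = (x - 2)^4, χ_{M3} = (x - 2)^4, χ_{M4} = (x - 2)^4, χ_{M5} = (x - 2)^4.

{M1, M3, M4, M5}: invariant factors x - 2, (x - 2)^3.

{M2}: invariant factors x - 2, x - 2, (x - 2)^2.

Matrices are similar if and only if their invariant-factor lists agree; the partition into similarity classes is {M1, M3, M4, M5}, {M2}.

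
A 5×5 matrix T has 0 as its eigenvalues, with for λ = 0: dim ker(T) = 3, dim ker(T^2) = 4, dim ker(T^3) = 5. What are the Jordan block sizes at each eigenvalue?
Jordan blocks: (0, 3), (0, 1), (0, 1)

λ = 0: successive nullity increments [3, 1, 1] count blocks of size ≥ k; block sizes are [3, 1, 1].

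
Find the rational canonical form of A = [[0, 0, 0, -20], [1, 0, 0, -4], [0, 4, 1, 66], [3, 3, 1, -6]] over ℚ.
The invariant factors of A (the non-unit diagonal entries of the Smith normal form of xI - A over ℚ[x]) are (x + 5)(x^3 + 4), each dividing the next. The characteristic polynomial is their product, (x + 5)(x^3 + 4).

The rational canonical form is the block-diagonal matrix of companion matrices C(f_i):
R = [[0, 0, 0, -20], [1, 0, 0, -4], [0, 1, 0, 0], [0, 0, 1, -5]].

Note the characteristic polynomial does not split into linear factors over ℚ, so A has no Jordan form over ℚ; the rational canonical form exists over any field.

R = [[0, 0, 0, -20], [1, 0, 0, -4], [0, 1, 0, 0], [0, 0, 1, -5]]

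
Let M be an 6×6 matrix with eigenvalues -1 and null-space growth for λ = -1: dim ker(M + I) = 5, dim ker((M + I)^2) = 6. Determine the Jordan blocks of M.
Jordan blocks: (-1, 2), (-1, 1), (-1, 1), (-1, 1), (-1, 1)

λ = -1: successive nullity increments [5, 1] count blocks of size ≥ k; block sizes are [2, 1, 1, 1, 1].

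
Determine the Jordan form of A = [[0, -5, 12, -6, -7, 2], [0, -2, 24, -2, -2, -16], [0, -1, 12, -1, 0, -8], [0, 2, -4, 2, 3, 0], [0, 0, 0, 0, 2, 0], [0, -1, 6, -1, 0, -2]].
The characteristic polynomial is det(xI - A) = x^2(x - 6)(x - 2)^3, so the eigenvalues are 0 (algebraic multiplicity 2), 2 (algebraic multiplicity 3), 6 (algebraic multiplicity 1).

For λ = 0: rank(A) = 5, rank(A^2) = 4. The eigenspace has dimension 6 - 5 = 1, so there is 1 Jordan block; the rank sequence gives block sizes [2].

For λ = 2: rank(A - 2I) = 5, rank((A - 2I)^2) = 4, rank((A - 2I)^3) = 3. The eigenspace has dimension 6 - 5 = 1, so there is 1 Jordan block; the rank sequence gives block sizes [3].

For λ = 6: algebraic multiplicity 1 gives one 1×1 block.

Assembling the blocks gives the Jordan form J above.

J = [[0, 1, 0, 0, 0, 0], [0, 0, 0, 0, 0, 0], [0, 0, 2, 1, 0, 0], [0, 0, 0, 2, 1, 0], [0, 0, 0, 0, 2, 0], [0, 0, 0, 0, 0, 6]]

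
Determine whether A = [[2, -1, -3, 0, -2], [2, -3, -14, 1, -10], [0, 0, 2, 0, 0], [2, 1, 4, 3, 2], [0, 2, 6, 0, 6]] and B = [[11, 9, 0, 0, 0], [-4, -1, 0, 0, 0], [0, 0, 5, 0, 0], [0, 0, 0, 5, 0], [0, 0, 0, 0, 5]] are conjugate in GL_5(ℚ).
trace(A) = 10 but trace(B) = 25. The trace is a similarity invariant, so A and B are not similar.

No.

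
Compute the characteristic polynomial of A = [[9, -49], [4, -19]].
χ_A(x) = (x + 5)^2

xI - A = [[x - 9, 49], [-4, x + 19]].

Expanding det(xI - A) along the first row:
det(xI - A) = + (x - 9)·det([[x + 19]]) - (49)·det([[-4]]).

Evaluating gives χ_A(x) = x^2 + 10x + 25 = (x + 5)^2.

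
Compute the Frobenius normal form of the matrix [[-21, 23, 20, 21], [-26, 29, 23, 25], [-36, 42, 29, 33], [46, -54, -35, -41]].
The invariant factors of A (the non-unit diagonal entries of the Smith normal form of xI - A over ℚ[x]) are x(x - 2)(x + 3)^2, each dividing the next. The characteristic polynomial is their product, x(x - 2)(x + 3)^2.

The rational canonical form is the block-diagonal matrix of companion matrices C(f_i):
R = [[0, 0, 0, 0], [1, 0, 0, 18], [0, 1, 0, 3], [0, 0, 1, -4]].

R = [[0, 0, 0, 0], [1, 0, 0, 18], [0, 1, 0, 3], [0, 0, 1, -4]]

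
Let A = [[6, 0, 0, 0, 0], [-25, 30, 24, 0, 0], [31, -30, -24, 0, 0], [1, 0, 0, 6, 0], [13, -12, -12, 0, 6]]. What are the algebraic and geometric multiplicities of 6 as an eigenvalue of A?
algebraic multiplicity 4, geometric multiplicity 3

The characteristic polynomial is x(x - 6)^4, so the factor x - 6 appears with exponent 4: the algebraic multiplicity is 4.

rank(A - 6I) = 2, so the eigenspace has dimension 5 - 2 = 3: the geometric multiplicity is 3.

Since 3 < 4, A is not diagonalizable.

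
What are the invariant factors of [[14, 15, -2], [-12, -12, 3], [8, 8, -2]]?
The Jordan structure of A has elementary divisors x^3. Arranging the block sizes at each eigenvalue in decreasing order and taking row products gives the invariant factors.

Invariant factors (smallest first, each dividing the next): x^3.

Check: the last factor x^3 is the minimal polynomial, and the product x^3 is the characteristic polynomial.

x^3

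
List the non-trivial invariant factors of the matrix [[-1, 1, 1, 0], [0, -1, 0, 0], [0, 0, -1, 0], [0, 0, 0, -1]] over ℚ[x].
x + 1, x + 1, (x + 1)^2

The Jordan structure of A has elementary divisors (x + 1)^2, (x + 1), (x + 1). Arranging the block sizes at each eigenvalue in decreasing order and taking row products gives the invariant factors.

Invariant factors (smallest first, each dividing the next): x + 1, x + 1, (x + 1)^2.

Check: the last factor (x + 1)^2 is the minimal polynomial, and the product (x + 1)^4 is the characteristic polynomial.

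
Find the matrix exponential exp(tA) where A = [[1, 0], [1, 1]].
e^{tA} = [[e^{t}, 0], [t*e^{t}, e^{t}]]

A has Jordan form J = [[1, 1], [0, 1]] with A = PJP^{-1}, so e^{tA} = P e^{tJ} P^{-1}.

For a Jordan block J_k(λ), e^{tJ_k(λ)} = e^{λt} · (I + tN + t^2 N^2/2! + ... + t^{k-1} N^{k-1}/(k-1)!) where N is the nilpotent superdiagonal part.

Assembling the blocks and conjugating back gives the entries of e^{tA} as shown above.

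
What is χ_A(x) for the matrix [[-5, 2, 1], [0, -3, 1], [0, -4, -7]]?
χ_A(x) = (x + 5)^3

xI - A = [[x + 5, -2, -1], [0, x + 3, -1], [0, 4, x + 7]].

Expanding det(xI - A) along the first row:
det(xI - A) = + (x + 5)·det([[x + 3, -1], [4, x + 7]]) - (-2)·det([[0, -1], [0, x + 7]]) + (-1)·det([[0, x + 3], [0, 4]]).

Evaluating gives χ_A(x) = x^3 + 15x^2 + 75x + 125 = (x + 5)^3.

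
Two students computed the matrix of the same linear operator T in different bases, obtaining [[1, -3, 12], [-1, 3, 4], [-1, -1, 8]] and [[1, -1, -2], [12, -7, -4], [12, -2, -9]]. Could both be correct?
trace(A) = 12 but trace(B) = -15. The trace is a similarity invariant, so A and B are not similar.

No.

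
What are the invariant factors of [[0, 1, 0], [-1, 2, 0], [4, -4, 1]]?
The Jordan structure of A has elementary divisors (x - 1)^2, (x - 1). Arranging the block sizes at each eigenvalue in decreasing order and taking row products gives the invariant factors.

Invariant factors (smallest first, each dividing the next): x - 1, (x - 1)^2.

Check: the last factor (x - 1)^2 is the minimal polynomial, and the product (x - 1)^3 is the characteristic polynomial.

x - 1, (x - 1)^2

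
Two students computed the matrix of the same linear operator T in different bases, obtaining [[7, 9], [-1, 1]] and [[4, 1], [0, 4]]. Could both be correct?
Yes.

Two matrices over a field are similar if and only if they have the same invariant factors.

Both A and B have characteristic polynomial (x - 4)^2 and minimal polynomial (x - 4)^2. Computing further, both have invariant factors (x - 4)^2. Hence A and B are similar.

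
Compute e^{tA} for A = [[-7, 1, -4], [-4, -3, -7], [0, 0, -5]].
e^{tA} = [[(1 - 2*t)*e^{-5*t}, t*e^{-5*t}, t*(t - 8)*e^{-5*t}/2], [-4*t*e^{-5*t}, (2*t + 1)*e^{-5*t}, t*(t - 7)*e^{-5*t}], [0, 0, e^{-5*t}]]

A has Jordan form J = [[-5, 1, 0], [0, -5, 1], [0, 0, -5]] with A = PJP^{-1}, so e^{tA} = P e^{tJ} P^{-1}.

For a Jordan block J_k(λ), e^{tJ_k(λ)} = e^{λt} · (I + tN + t^2 N^2/2! + ... + t^{k-1} N^{k-1}/(k-1)!) where N is the nilpotent superdiagonal part.

Assembling the blocks and conjugating back gives the entries of e^{tA} as shown above.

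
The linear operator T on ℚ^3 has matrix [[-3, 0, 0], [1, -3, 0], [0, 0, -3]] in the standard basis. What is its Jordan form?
J = [[-3, 1, 0], [0, -3, 0], [0, 0, -3]]

The characteristic polynomial is det(xI - A) = (x + 3)^3, so the eigenvalues are -3 (algebraic multiplicity 3).

For λ = -3: rank(A + 3I) = 1, rank((A + 3I)^2) = 0. The eigenspace has dimension 3 - 1 = 2, so there are 2 Jordan blocks; the rank sequence gives block sizes [2, 1].

Assembling the blocks gives the Jordan form J above.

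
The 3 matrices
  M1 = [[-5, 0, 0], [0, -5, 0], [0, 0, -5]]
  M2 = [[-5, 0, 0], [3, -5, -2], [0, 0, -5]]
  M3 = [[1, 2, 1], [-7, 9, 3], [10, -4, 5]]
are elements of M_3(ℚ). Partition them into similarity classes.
3 classes: {M1}, {M2}, {M3}

Characteristic polynomials: χ_{M1} = (x + 5)^3, χ_{M2} = (x + 5)^3, χ_{M3} = (x - 5)^3.

{M1}: invariant factors x + 5, x + 5, x + 5.

{M2}: invariant factors x + 5, (x + 5)^2.

{M3}: invariant factors (x - 5)^3.

Matrices are similar if and only if their invariant-factor lists agree; the partition into similarity classes is {M1}, {M2}, {M3}.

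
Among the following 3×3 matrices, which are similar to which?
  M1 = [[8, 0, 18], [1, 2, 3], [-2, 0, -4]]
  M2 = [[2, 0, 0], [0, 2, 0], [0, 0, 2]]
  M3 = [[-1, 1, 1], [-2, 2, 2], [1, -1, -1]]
3 classes: {M1}, {M2}, {M3}

Characteristic polynomials: χ_{M1} = (x - 2)^3, χ_{M2} = (x - 2)^3, χ_{M3} = x^3.

{M1}: invariant factors x - 2, (x - 2)^2.

{M2}: invariant factors x - 2, x - 2, x - 2.

{M3}: invariant factors x, x^2.

Matrices are similar if and only if their invariant-factor lists agree; the partition into similarity classes is {M1}, {M2}, {M3}.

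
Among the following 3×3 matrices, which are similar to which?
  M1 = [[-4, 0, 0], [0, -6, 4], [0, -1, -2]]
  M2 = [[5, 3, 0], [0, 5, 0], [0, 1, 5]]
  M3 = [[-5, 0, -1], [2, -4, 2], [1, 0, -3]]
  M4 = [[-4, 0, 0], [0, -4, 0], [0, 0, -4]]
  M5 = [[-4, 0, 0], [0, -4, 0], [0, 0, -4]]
Characteristic polynomials: χ_{M1} = (x + 4)^3, χ_{M2} = (x - 5)^3, χ_{M3} = (x + 4)^3, χ_{M4} = (x + 4)^3, χ_{M5} = (x + 4)^3.

{M1, M3}: invariant factors x + 4, (x + 4)^2.

{M2}: invariant factors x - 5, (x - 5)^2.

{M4, M5}: invariant factors x + 4, x + 4, x + 4.

Matrices are similar if and only if their invariant-factor lists agree; the partition into similarity classes is {M1, M3}, {M2}, {M4, M5}.

3 classes: {M1, M3}, {M2}, {M4, M5}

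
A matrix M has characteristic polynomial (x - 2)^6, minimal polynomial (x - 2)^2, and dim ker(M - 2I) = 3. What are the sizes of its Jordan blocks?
Jordan blocks: (2, 2), (2, 2), (2, 2)

λ = 2: algebraic multiplicity 6 (exponent in χ_M), largest block size 2 (exponent in m_M), 3 blocks (geometric multiplicity). These force block sizes [2, 2, 2].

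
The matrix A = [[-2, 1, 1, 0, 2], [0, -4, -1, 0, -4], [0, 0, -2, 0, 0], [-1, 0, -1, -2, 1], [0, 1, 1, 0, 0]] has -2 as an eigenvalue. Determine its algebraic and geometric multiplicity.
algebraic multiplicity 5, geometric multiplicity 2

The characteristic polynomial is (x + 2)^5, so the factor x + 2 appears with exponent 5: the algebraic multiplicity is 5.

rank(A + 2I) = 3, so the eigenspace has dimension 5 - 3 = 2: the geometric multiplicity is 2.

Since 2 < 5, A is not diagonalizable.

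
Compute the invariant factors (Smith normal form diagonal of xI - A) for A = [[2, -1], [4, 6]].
(x - 4)^2

The Jordan structure of A has elementary divisors (x - 4)^2. Arranging the block sizes at each eigenvalue in decreasing order and taking row products gives the invariant factors.

Invariant factors (smallest first, each dividing the next): (x - 4)^2.

Check: the last factor (x - 4)^2 is the minimal polynomial, and the product (x - 4)^2 is the characteristic polynomial.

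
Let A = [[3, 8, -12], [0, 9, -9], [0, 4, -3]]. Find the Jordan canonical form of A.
J = [[3, 1, 0], [0, 3, 0], [0, 0, 3]]

The characteristic polynomial is det(xI - A) = (x - 3)^3, so the eigenvalues are 3 (algebraic multiplicity 3).

For λ = 3: rank(A - 3I) = 1, rank((A - 3I)^2) = 0. The eigenspace has dimension 3 - 1 = 2, so there are 2 Jordan blocks; the rank sequence gives block sizes [2, 1].

Assembling the blocks gives the Jordan form J above.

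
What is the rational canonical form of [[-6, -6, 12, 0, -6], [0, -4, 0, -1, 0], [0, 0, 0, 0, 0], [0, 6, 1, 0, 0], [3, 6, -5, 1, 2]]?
R = [[0, -6, 0, 0, 0], [1, -4, 0, 0, 0], [0, 0, 0, 0, 0], [0, 0, 1, 0, -6], [0, 0, 0, 1, -4]]

The invariant factors of A (the non-unit diagonal entries of the Smith normal form of xI - A over ℚ[x]) are x^2 + 4x + 6, x(x^2 + 4x + 6), each dividing the next. The characteristic polynomial is their product, x(x^2 + 4x + 6)^2.

The rational canonical form is the block-diagonal matrix of companion matrices C(f_i):
R = [[0, -6, 0, 0, 0], [1, -4, 0, 0, 0], [0, 0, 0, 0, 0], [0, 0, 1, 0, -6], [0, 0, 0, 1, -4]].

Note the characteristic polynomial does not split into linear factors over ℚ, so A has no Jordan form over ℚ; the rational canonical form exists over any field.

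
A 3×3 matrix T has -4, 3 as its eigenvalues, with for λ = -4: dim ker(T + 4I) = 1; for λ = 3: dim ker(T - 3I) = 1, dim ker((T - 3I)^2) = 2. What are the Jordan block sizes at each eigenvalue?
Jordan blocks: (-4, 1), (3, 2)

λ = -4: successive nullity increments [1] count blocks of size ≥ k; block sizes are [1].
λ = 3: successive nullity increments [1, 1] count blocks of size ≥ k; block sizes are [2].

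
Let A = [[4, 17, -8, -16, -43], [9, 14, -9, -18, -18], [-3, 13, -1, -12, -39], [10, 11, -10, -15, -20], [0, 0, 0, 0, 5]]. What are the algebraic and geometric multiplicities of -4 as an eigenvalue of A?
algebraic multiplicity 2, geometric multiplicity 1

The characteristic polynomial is (x - 5)^3(x + 4)^2, so the factor x + 4 appears with exponent 2: the algebraic multiplicity is 2.

rank(A + 4I) = 4, so the eigenspace has dimension 5 - 4 = 1: the geometric multiplicity is 1.

Since 1 < 2, A is not diagonalizable.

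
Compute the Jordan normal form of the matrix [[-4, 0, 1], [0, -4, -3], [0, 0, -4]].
J = [[-4, 1, 0], [0, -4, 0], [0, 0, -4]]

The characteristic polynomial is det(xI - A) = (x + 4)^3, so the eigenvalues are -4 (algebraic multiplicity 3).

For λ = -4: rank(A + 4I) = 1, rank((A + 4I)^2) = 0. The eigenspace has dimension 3 - 1 = 2, so there are 2 Jordan blocks; the rank sequence gives block sizes [2, 1].

Assembling the blocks gives the Jordan form J above.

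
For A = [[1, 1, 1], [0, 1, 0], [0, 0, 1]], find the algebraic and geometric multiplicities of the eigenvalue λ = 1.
The characteristic polynomial is (x - 1)^3, so the factor x - 1 appears with exponent 3: the algebraic multiplicity is 3.

rank(A - I) = 1, so the eigenspace has dimension 3 - 1 = 2: the geometric multiplicity is 2.

Since 2 < 3, A is not diagonalizable.

algebraic multiplicity 3, geometric multiplicity 2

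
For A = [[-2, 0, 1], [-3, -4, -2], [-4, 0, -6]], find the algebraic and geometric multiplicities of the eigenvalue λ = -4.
The characteristic polynomial is (x + 4)^3, so the factor x + 4 appears with exponent 3: the algebraic multiplicity is 3.

rank(A + 4I) = 2, so the eigenspace has dimension 3 - 2 = 1: the geometric multiplicity is 1.

Since 1 < 3, A is not diagonalizable.

algebraic multiplicity 3, geometric multiplicity 1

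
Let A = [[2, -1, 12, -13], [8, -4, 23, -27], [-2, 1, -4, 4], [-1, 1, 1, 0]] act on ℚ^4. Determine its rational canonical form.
The invariant factors of A (the non-unit diagonal entries of the Smith normal form of xI - A over ℚ[x]) are (x^2 + 3x + 5)^2, each dividing the next. The characteristic polynomial is their product, (x^2 + 3x + 5)^2.

The rational canonical form is the block-diagonal matrix of companion matrices C(f_i):
R = [[0, 0, 0, -25], [1, 0, 0, -30], [0, 1, 0, -19], [0, 0, 1, -6]].

Note the characteristic polynomial does not split into linear factors over ℚ, so A has no Jordan form over ℚ; the rational canonical form exists over any field.

R = [[0, 0, 0, -25], [1, 0, 0, -30], [0, 1, 0, -19], [0, 0, 1, -6]]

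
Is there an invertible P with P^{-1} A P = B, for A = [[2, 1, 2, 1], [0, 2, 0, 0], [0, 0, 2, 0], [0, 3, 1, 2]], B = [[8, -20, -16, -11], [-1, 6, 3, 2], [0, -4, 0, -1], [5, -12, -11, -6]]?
Yes.

Two matrices over a field are similar if and only if they have the same invariant factors.

Both A and B have characteristic polynomial (x - 2)^4 and minimal polynomial (x - 2)^3. Computing further, both have invariant factors x - 2, (x - 2)^3. Hence A and B are similar.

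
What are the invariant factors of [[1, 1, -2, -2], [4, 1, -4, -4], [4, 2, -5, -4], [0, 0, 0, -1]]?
x + 1, x + 1, (x + 1)^2

The Jordan structure of A has elementary divisors (x + 1)^2, (x + 1), (x + 1). Arranging the block sizes at each eigenvalue in decreasing order and taking row products gives the invariant factors.

Invariant factors (smallest first, each dividing the next): x + 1, x + 1, (x + 1)^2.

Check: the last factor (x + 1)^2 is the minimal polynomial, and the product (x + 1)^4 is the characteristic polynomial.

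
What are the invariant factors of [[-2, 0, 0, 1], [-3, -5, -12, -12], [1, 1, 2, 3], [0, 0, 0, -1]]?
The Jordan structure of A has elementary divisors (x + 2), (x + 2), (x + 1)^2. Arranging the block sizes at each eigenvalue in decreasing order and taking row products gives the invariant factors.

Invariant factors (smallest first, each dividing the next): x + 2, (x + 1)^2(x + 2).

Check: the last factor (x + 1)^2(x + 2) is the minimal polynomial, and the product (x + 1)^2(x + 2)^2 is the characteristic polynomial.

x + 2, (x + 1)^2(x + 2)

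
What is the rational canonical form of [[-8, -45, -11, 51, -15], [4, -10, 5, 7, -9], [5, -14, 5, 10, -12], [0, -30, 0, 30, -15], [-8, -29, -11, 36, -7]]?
The invariant factors of A (the non-unit diagonal entries of the Smith normal form of xI - A over ℚ[x]) are x - 5, (x - 5)(x^3 - 2x - 3), each dividing the next. The characteristic polynomial is their product, (x - 5)^2(x^3 - 2x - 3).

The rational canonical form is the block-diagonal matrix of companion matrices C(f_i):
R = [[5, 0, 0, 0, 0], [0, 0, 0, 0, -15], [0, 1, 0, 0, -7], [0, 0, 1, 0, 2], [0, 0, 0, 1, 5]].

Note the characteristic polynomial does not split into linear factors over ℚ, so A has no Jordan form over ℚ; the rational canonical form exists over any field.

R = [[5, 0, 0, 0, 0], [0, 0, 0, 0, -15], [0, 1, 0, 0, -7], [0, 0, 1, 0, 2], [0, 0, 0, 1, 5]]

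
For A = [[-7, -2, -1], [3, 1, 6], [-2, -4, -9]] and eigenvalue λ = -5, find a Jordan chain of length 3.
v_1 = [[0, -1, 1]]^T, v_2 = [[1, 0, 0]]^T, v_3 = [[-2, 3, -2]]^T

We seek v_1 ∈ ker((A + 5I)^3) \ ker((A + 5I)^2), then set v_{i+1} = (A + 5I) v_i.

One such chain is v_1 = [[0, -1, 1]]^T, v_2 = [[1, 0, 0]]^T, v_3 = [[-2, 3, -2]]^T. Check: (A + 5I) v_3 = [[0, 0, 0]]^T = 0.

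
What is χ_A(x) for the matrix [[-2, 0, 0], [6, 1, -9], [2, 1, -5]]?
χ_A(x) = (x + 2)^3

xI - A = [[x + 2, 0, 0], [-6, x - 1, 9], [-2, -1, x + 5]].

Expanding det(xI - A) along the first row:
det(xI - A) = + (x + 2)·det([[x - 1, 9], [-1, x + 5]]) - (0)·det([[-6, 9], [-2, x + 5]]) + (0)·det([[-6, x - 1], [-2, -1]]).

Evaluating gives χ_A(x) = x^3 + 6x^2 + 12x + 8 = (x + 2)^3.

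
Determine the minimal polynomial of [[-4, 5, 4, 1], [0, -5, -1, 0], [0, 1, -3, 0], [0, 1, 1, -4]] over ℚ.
m_A(x) = (x + 4)^2

The characteristic polynomial factors as (x + 4)^4. The minimal polynomial is ∏(x - λ)^{k_λ} where k_λ is the size of the largest Jordan block at λ.

For λ = -4: rank(A + 4I) = 2, and the largest Jordan block has size 2 (the smallest k with rank((A + 4I)^k) = rank((A + 4I)^(k+1))).

So m_A(x) = (x + 4)^2.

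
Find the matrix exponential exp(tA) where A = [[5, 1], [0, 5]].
e^{tA} = [[e^{5*t}, t*e^{5*t}], [0, e^{5*t}]]

A has Jordan form J = [[5, 1], [0, 5]] with A = PJP^{-1}, so e^{tA} = P e^{tJ} P^{-1}.

For a Jordan block J_k(λ), e^{tJ_k(λ)} = e^{λt} · (I + tN + t^2 N^2/2! + ... + t^{k-1} N^{k-1}/(k-1)!) where N is the nilpotent superdiagonal part.

Assembling the blocks and conjugating back gives the entries of e^{tA} as shown above.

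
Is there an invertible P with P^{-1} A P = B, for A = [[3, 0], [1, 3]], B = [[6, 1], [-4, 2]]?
No.

trace(A) = 6 but trace(B) = 8. The trace is a similarity invariant, so A and B are not similar.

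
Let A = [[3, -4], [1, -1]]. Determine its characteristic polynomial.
xI - A = [[x - 3, 4], [-1, x + 1]].

Expanding det(xI - A) along the first row:
det(xI - A) = + (x - 3)·det([[x + 1]]) - (4)·det([[-1]]).

Evaluating gives χ_A(x) = x^2 - 2x + 1 = (x - 1)^2.

χ_A(x) = (x - 1)^2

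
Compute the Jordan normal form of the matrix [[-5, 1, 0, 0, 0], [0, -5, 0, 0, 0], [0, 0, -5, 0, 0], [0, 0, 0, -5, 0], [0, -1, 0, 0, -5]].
J = [[-5, 1, 0, 0, 0], [0, -5, 0, 0, 0], [0, 0, -5, 0, 0], [0, 0, 0, -5, 0], [0, 0, 0, 0, -5]]

The characteristic polynomial is det(xI - A) = (x + 5)^5, so the eigenvalues are -5 (algebraic multiplicity 5).

For λ = -5: rank(A + 5I) = 1, rank((A + 5I)^2) = 0. The eigenspace has dimension 5 - 1 = 4, so there are 4 Jordan blocks; the rank sequence gives block sizes [2, 1, 1, 1].

Assembling the blocks gives the Jordan form J above.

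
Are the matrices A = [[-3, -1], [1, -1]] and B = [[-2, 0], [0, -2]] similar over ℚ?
No.

Both have characteristic polynomial (x + 2)^2, but the minimal polynomial of A is (x + 2)^2 while the minimal polynomial of B is x + 2. The minimal polynomial is a similarity invariant, so A and B are not similar.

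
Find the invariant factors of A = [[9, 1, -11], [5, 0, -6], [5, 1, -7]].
(x - 4)(x + 1)^2

The Jordan structure of A has elementary divisors (x + 1)^2, (x - 4). Arranging the block sizes at each eigenvalue in decreasing order and taking row products gives the invariant factors.

Invariant factors (smallest first, each dividing the next): (x - 4)(x + 1)^2.

Check: the last factor (x - 4)(x + 1)^2 is the minimal polynomial, and the product (x - 4)(x + 1)^2 is the characteristic polynomial.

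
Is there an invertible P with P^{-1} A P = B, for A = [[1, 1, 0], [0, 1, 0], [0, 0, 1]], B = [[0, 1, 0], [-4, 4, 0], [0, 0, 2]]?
No.

trace(A) = 3 but trace(B) = 6. The trace is a similarity invariant, so A and B are not similar.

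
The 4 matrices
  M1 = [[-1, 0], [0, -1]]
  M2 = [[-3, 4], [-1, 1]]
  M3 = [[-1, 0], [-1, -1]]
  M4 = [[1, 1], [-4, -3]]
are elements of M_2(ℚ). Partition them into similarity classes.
2 classes: {M1}, {M2, M3, M4}

Characteristic polynomials: χ_{M1} = (x + 1)^2, χ_{M2} = (x + 1)^2, χ_{M3} = (x + 1)^2, χ_{M4} = (x + 1)^2.

{M1}: invariant factors x + 1, x + 1.

{M2, M3, M4}: invariant factors (x + 1)^2.

Matrices are similar if and only if their invariant-factor lists agree; the partition into similarity classes is {M1}, {M2, M3, M4}.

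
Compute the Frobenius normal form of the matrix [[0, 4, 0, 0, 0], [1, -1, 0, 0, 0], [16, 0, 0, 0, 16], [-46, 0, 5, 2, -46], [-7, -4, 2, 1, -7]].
R = [[0, 4, 0, 0, 0], [1, -1, 0, 0, 0], [0, 0, 0, 0, 16], [0, 0, 1, 0, 0], [0, 0, 0, 1, -5]]

The invariant factors of A (the non-unit diagonal entries of the Smith normal form of xI - A over ℚ[x]) are x^2 + x - 4, (x + 4)(x^2 + x - 4), each dividing the next. The characteristic polynomial is their product, (x + 4)(x^2 + x - 4)^2.

The rational canonical form is the block-diagonal matrix of companion matrices C(f_i):
R = [[0, 4, 0, 0, 0], [1, -1, 0, 0, 0], [0, 0, 0, 0, 16], [0, 0, 1, 0, 0], [0, 0, 0, 1, -5]].

Note the characteristic polynomial does not split into linear factors over ℚ, so A has no Jordan form over ℚ; the rational canonical form exists over any field.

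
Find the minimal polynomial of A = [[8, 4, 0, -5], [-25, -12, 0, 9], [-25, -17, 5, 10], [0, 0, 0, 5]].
The characteristic polynomial factors as (x - 5)^2(x + 2)^2. The minimal polynomial is ∏(x - λ)^{k_λ} where k_λ is the size of the largest Jordan block at λ.

For λ = -2: rank(A + 2I) = 3, and the largest Jordan block has size 2 (the smallest k with rank((A + 2I)^k) = rank((A + 2I)^(k+1))).
For λ = 5: rank(A - 5I) = 3, and the largest Jordan block has size 2 (the smallest k with rank((A - 5I)^k) = rank((A - 5I)^(k+1))).

So m_A(x) = (x - 5)^2(x + 2)^2.

m_A(x) = (x - 5)^2(x + 2)^2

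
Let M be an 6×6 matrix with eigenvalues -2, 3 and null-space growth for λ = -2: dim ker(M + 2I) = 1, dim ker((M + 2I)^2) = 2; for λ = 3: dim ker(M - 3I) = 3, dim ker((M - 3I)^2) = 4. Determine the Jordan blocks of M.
Jordan blocks: (-2, 2), (3, 2), (3, 1), (3, 1)

λ = -2: successive nullity increments [1, 1] count blocks of size ≥ k; block sizes are [2].
λ = 3: successive nullity increments [3, 1] count blocks of size ≥ k; block sizes are [2, 1, 1].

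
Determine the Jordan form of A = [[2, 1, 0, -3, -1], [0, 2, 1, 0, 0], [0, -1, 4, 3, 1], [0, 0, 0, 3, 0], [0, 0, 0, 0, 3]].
J = [[2, 0, 0, 0, 0], [0, 3, 1, 0, 0], [0, 0, 3, 1, 0], [0, 0, 0, 3, 0], [0, 0, 0, 0, 3]]

The characteristic polynomial is det(xI - A) = (x - 3)^4(x - 2), so the eigenvalues are 2 (algebraic multiplicity 1), 3 (algebraic multiplicity 4).

For λ = 2: algebraic multiplicity 1 gives one 1×1 block.

For λ = 3: rank(A - 3I) = 3, rank((A - 3I)^2) = 2, rank((A - 3I)^3) = 1. The eigenspace has dimension 5 - 3 = 2, so there are 2 Jordan blocks; the rank sequence gives block sizes [3, 1].

Assembling the blocks gives the Jordan form J above.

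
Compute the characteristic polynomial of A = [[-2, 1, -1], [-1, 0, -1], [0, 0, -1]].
χ_A(x) = (x + 1)^3

xI - A = [[x + 2, -1, 1], [1, x, 1], [0, 0, x + 1]].

Expanding det(xI - A) along the first row:
det(xI - A) = + (x + 2)·det([[x, 1], [0, x + 1]]) - (-1)·det([[1, 1], [0, x + 1]]) + (1)·det([[1, x], [0, 0]]).

Evaluating gives χ_A(x) = x^3 + 3x^2 + 3x + 1 = (x + 1)^3.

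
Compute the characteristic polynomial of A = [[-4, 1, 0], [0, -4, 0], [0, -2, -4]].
xI - A = [[x + 4, -1, 0], [0, x + 4, 0], [0, 2, x + 4]].

Expanding det(xI - A) along the first row:
det(xI - A) = + (x + 4)·det([[x + 4, 0], [2, x + 4]]) - (-1)·det([[0, 0], [0, x + 4]]) + (0)·det([[0, x + 4], [0, 2]]).

Evaluating gives χ_A(x) = x^3 + 12x^2 + 48x + 64 = (x + 4)^3.

χ_A(x) = (x + 4)^3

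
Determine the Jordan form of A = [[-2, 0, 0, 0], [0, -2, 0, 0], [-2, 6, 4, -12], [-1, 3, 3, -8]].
The characteristic polynomial is det(xI - A) = (x + 2)^4, so the eigenvalues are -2 (algebraic multiplicity 4).

For λ = -2: rank(A + 2I) = 1, rank((A + 2I)^2) = 0. The eigenspace has dimension 4 - 1 = 3, so there are 3 Jordan blocks; the rank sequence gives block sizes [2, 1, 1].

Assembling the blocks gives the Jordan form J above.

J = [[-2, 1, 0, 0], [0, -2, 0, 0], [0, 0, -2, 0], [0, 0, 0, -2]]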